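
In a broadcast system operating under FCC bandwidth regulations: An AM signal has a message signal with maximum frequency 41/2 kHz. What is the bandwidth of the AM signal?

In AM (double-sideband), the bandwidth is twice the message frequency.
BW = 2 * f_m = 2 * 41/2 kHz = 41 kHz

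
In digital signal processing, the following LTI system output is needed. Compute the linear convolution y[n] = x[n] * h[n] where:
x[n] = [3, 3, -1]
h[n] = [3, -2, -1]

y[n] = sum_k x[k]*h[n-k]. Output length = len(x) + len(h) - 1 = 3 + 3 - 1 = 5.
y[0] = 3*3 = 9
y[1] = 3*3 + 3*-2 = 3
y[2] = -1*3 + 3*-2 + 3*-1 = -12
y[3] = -1*-2 + 3*-1 = -1
y[4] = -1*-1 = 1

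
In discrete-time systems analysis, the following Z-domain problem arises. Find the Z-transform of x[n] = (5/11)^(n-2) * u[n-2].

Time-shifting property: if X(z) = Z{x[n]}, then Z{x[n-d]} = z^(-d) * X(z)
X(z) = z/(z - 5/11) for x[n] = (5/11)^n * u[n]
Z{x[n-2]} = z^(-2) * z/(z - 5/11) = z^(-1)/(z - 5/11)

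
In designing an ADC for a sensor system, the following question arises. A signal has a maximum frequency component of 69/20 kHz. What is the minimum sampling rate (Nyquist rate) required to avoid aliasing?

By the Nyquist-Shannon sampling theorem,
the minimum sampling rate (Nyquist rate) must be at least 2 * f_max.
Nyquist rate = 2 * 69/20 kHz = 69/10 kHz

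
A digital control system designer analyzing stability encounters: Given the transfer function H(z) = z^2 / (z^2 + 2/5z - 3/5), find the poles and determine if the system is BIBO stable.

Poles are roots of the denominator: z^2 + 2/5z - 3/5 = 0.
Quadratic formula: z = [-(2/5) +/- sqrt((2/5)^2 - 4*(-3/5))] / 2
Discriminant = 4/25 + 12/5 = 64/25; sqrt = 8/5.
z = (-2/5 +/- 8/5) / 2 => z = 3/5 or z = -1.
|p1| = 1, |p2| = 3/5.
For BIBO stability, all poles must lie inside the unit circle (|p| < 1).
System is UNSTABLE since at least one |p| >= 1.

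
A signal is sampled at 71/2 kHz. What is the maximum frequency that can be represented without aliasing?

The maximum frequency that can be represented without aliasing
is the Nyquist frequency: f_max = f_s / 2 = 71/2 kHz / 2 = 71/4 kHz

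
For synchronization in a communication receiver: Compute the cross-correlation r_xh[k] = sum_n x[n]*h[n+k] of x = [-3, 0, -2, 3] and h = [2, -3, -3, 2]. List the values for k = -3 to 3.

Both sequences indexed from 0 and zero outside their support.
Lags with overlap: k = -3 to 3.
  r_xh[-3] = x[3]*h[0] = 6
  r_xh[-2] = x[2]*h[0] + x[3]*h[1] = -13
  r_xh[-1] = x[1]*h[0] + x[2]*h[1] + x[3]*h[2] = -3
  r_xh[0] = x[0]*h[0] + x[1]*h[1] + x[2]*h[2] + x[3]*h[3] = 6
  r_xh[1] = x[0]*h[1] + x[1]*h[2] + x[2]*h[3] = 5
  r_xh[2] = x[0]*h[2] + x[1]*h[3] = 9
  r_xh[3] = x[0]*h[3] = -6
r_xh = [6, -13, -3, 6, 5, 9, -6] (for k = -3, ..., 3)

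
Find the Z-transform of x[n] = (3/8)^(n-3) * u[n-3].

Time-shifting property: if X(z) = Z{x[n]}, then Z{x[n-d]} = z^(-d) * X(z)
X(z) = z/(z - 3/8) for x[n] = (3/8)^n * u[n]
Z{x[n-3]} = z^(-3) * z/(z - 3/8) = z^(-2)/(z - 3/8)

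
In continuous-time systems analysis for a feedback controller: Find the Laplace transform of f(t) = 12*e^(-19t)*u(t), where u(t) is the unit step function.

Standard Laplace transform pair:
e^(-at)*u(t) <-> 1/(s+a)
With a = 19: L{12*e^(-19t)*u(t)} = 12/(s+19), ROC: Re(s) > -19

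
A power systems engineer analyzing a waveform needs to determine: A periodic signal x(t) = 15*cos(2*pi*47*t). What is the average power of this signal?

Average power of A*cos(wt) is A^2/2.
P = 15^2 / 2 = 225/2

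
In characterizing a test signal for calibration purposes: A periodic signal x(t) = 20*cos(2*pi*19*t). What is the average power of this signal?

Average power of A*cos(wt) is A^2/2.
P = 20^2 / 2 = 400/2 = 200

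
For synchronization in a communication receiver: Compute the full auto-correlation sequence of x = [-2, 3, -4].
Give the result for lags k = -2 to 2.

r_xx[k] = sum_m x[m]*x[m+k], indexed from 0, for k = -2 to 2:
  r_xx[-2] = x[2]*x[0] = 8
  r_xx[-1] = x[1]*x[0] + x[2]*x[1] = -18
  r_xx[0] = x[0]*x[0] + x[1]*x[1] + x[2]*x[2] = 29
  r_xx[1] = x[0]*x[1] + x[1]*x[2] = -18
  r_xx[2] = x[0]*x[2] = 8
r_xx = [8, -18, 29, -18, 8]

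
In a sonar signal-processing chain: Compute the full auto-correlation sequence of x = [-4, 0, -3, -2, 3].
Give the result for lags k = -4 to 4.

r_xx[k] = sum_m x[m]*x[m+k], indexed from 0, for k = -4 to 4:
  r_xx[-4] = x[4]*x[0] = -12
  r_xx[-3] = x[3]*x[0] + x[4]*x[1] = 8
  r_xx[-2] = x[2]*x[0] + x[3]*x[1] + x[4]*x[2] = 3
  r_xx[-1] = x[1]*x[0] + x[2]*x[1] + x[3]*x[2] + x[4]*x[3] = 0
  r_xx[0] = x[0]*x[0] + x[1]*x[1] + x[2]*x[2] + x[3]*x[3] + x[4]*x[4] = 38
  r_xx[1] = x[0]*x[1] + x[1]*x[2] + x[2]*x[3] + x[3]*x[4] = 0
  r_xx[2] = x[0]*x[2] + x[1]*x[3] + x[2]*x[4] = 3
  r_xx[3] = x[0]*x[3] + x[1]*x[4] = 8
  r_xx[4] = x[0]*x[4] = -12
r_xx = [-12, 8, 3, 0, 38, 0, 3, 8, -12]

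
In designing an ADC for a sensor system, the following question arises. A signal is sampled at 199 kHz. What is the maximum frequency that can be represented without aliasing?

The maximum frequency that can be represented without aliasing
is the Nyquist frequency: f_max = f_s / 2 = 199 kHz / 2 = 199/2 kHz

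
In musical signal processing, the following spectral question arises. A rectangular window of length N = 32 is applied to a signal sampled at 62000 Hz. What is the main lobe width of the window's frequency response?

For a rectangular window of length N,
the main lobe width in frequency is 2*f_s/N.
= 2*62000/32 = 3875 Hz
This determines the minimum frequency separation for resolving two sinusoids.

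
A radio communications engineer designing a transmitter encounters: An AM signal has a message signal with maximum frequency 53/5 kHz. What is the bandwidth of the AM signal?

In AM (double-sideband), the bandwidth is twice the message frequency.
BW = 2 * f_m = 2 * 53/5 kHz = 106/5 kHz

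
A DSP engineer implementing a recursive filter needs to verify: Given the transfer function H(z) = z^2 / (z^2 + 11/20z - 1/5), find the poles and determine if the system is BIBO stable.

Poles are roots of the denominator: z^2 + 11/20z - 1/5 = 0.
Quadratic formula: z = [-(11/20) +/- sqrt((11/20)^2 - 4*(-1/5))] / 2
Discriminant = 121/400 + 4/5 = 441/400; sqrt = 21/20.
z = (-11/20 +/- 21/20) / 2 => z = 1/4 or z = -4/5.
|p1| = 4/5, |p2| = 1/4.
For BIBO stability, all poles must lie inside the unit circle (|p| < 1).
System is STABLE since both |p| < 1.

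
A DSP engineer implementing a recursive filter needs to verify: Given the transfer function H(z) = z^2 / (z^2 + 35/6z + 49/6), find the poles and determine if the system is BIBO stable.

Poles are roots of the denominator: z^2 + 35/6z + 49/6 = 0.
Quadratic formula: z = [-(35/6) +/- sqrt((35/6)^2 - 4*(49/6))] / 2
Discriminant = 1225/36 - 98/3 = 49/36; sqrt = 7/6.
z = (-35/6 +/- 7/6) / 2 => z = -7/3 or z = -7/2.
|p1| = 7/2, |p2| = 7/3.
For BIBO stability, all poles must lie inside the unit circle (|p| < 1).
System is UNSTABLE since at least one |p| >= 1.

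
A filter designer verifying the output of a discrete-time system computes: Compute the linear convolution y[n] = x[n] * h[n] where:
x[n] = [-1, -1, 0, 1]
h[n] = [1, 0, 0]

y[n] = sum_k x[k]*h[n-k]. Output length = len(x) + len(h) - 1 = 4 + 3 - 1 = 6.
y[0] = -1*1 = -1
y[1] = -1*1 + -1*0 = -1
y[2] = 0*1 + -1*0 + -1*0 = 0
y[3] = 1*1 + 0*0 + -1*0 = 1
y[4] = 1*0 + 0*0 = 0
y[5] = 1*0 = 0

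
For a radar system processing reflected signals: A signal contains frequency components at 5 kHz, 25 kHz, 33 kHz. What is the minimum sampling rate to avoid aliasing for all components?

The highest frequency component is f_max = 33 kHz.
Nyquist rate = 2 * f_max = 2 * 33 kHz = 66 kHz.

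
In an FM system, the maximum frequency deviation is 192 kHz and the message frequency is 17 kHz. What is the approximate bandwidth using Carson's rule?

Carson's rule: BW = 2*(delta_f + f_m)
= 2*(192 + 17) kHz = 418 kHz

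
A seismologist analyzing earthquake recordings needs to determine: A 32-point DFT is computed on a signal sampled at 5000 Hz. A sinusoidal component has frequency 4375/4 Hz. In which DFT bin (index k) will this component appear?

DFT frequency resolution = f_s/N = 5000/32 = 625/4 Hz
Bin index k = f_signal / resolution = 4375/4 / 625/4 = 7
The signal frequency 4375/4 Hz falls in DFT bin k = 7.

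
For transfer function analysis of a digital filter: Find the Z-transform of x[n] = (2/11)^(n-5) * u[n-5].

Time-shifting property: if X(z) = Z{x[n]}, then Z{x[n-d]} = z^(-d) * X(z)
X(z) = z/(z - 2/11) for x[n] = (2/11)^n * u[n]
Z{x[n-5]} = z^(-5) * z/(z - 2/11) = z^(-4)/(z - 2/11)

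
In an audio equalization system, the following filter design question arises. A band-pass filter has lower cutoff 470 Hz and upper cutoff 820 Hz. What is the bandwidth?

Bandwidth = f_high - f_low
= 820 Hz - 470 Hz = 350 Hz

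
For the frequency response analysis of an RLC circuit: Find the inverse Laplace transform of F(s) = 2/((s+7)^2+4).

Standard pair: w/((s+a)^2+w^2) <-> e^(-at)*sin(wt)*u(t)
With a=7, w=2: f(t) = e^(-7t)*sin(2t)*u(t)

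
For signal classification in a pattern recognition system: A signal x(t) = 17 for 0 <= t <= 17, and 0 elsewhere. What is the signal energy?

Energy = integral of |x(t)|^2 dt over the signal duration
= 17^2 * 17 = 289 * 17 = 4913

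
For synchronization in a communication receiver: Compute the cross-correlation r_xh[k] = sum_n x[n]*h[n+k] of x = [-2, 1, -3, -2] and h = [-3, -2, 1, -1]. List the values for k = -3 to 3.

Both sequences indexed from 0 and zero outside their support.
Lags with overlap: k = -3 to 3.
  r_xh[-3] = x[3]*h[0] = 6
  r_xh[-2] = x[2]*h[0] + x[3]*h[1] = 13
  r_xh[-1] = x[1]*h[0] + x[2]*h[1] + x[3]*h[2] = 1
  r_xh[0] = x[0]*h[0] + x[1]*h[1] + x[2]*h[2] + x[3]*h[3] = 3
  r_xh[1] = x[0]*h[1] + x[1]*h[2] + x[2]*h[3] = 8
  r_xh[2] = x[0]*h[2] + x[1]*h[3] = -3
  r_xh[3] = x[0]*h[3] = 2
r_xh = [6, 13, 1, 3, 8, -3, 2] (for k = -3, ..., 3)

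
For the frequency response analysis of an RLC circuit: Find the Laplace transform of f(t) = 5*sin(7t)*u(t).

Standard pair: sin(wt)*u(t) <-> w/(s^2+w^2)
With w = 7: L{5*sin(7t)*u(t)} = 35/(s^2+49)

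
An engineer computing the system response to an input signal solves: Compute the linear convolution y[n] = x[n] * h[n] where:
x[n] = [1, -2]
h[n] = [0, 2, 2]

y[n] = sum_k x[k]*h[n-k]. Output length = len(x) + len(h) - 1 = 2 + 3 - 1 = 4.
y[0] = 1*0 = 0
y[1] = -2*0 + 1*2 = 2
y[2] = -2*2 + 1*2 = -2
y[3] = -2*2 = -4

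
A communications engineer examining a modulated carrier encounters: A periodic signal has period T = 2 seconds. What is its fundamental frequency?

The fundamental frequency is the reciprocal of the period.
f = 1/T = 1/(2) = 1/2 Hz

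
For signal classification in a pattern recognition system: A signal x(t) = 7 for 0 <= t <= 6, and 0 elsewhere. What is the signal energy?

Energy = integral of |x(t)|^2 dt over the signal duration
= 7^2 * 6 = 49 * 6 = 294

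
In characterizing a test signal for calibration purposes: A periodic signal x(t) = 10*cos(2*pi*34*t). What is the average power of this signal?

Average power of A*cos(wt) is A^2/2.
P = 10^2 / 2 = 100/2 = 50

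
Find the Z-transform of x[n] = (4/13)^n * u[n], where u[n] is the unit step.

The Z-transform of a^n * u[n] is z/(z-a) for |z| > |a|.
Here a = 4/13, so X(z) = z/(z - (4/13)) = 13z/(13z - 4)
ROC: |z| > 4/13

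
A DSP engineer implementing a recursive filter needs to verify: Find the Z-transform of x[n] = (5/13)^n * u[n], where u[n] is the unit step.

The Z-transform of a^n * u[n] is z/(z-a) for |z| > |a|.
Here a = 5/13, so X(z) = z/(z - (5/13)) = 13z/(13z - 5)
ROC: |z| > 5/13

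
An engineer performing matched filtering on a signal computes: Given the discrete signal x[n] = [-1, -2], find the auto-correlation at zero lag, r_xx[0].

The auto-correlation at zero lag r_xx[0] equals the signal energy.
r_xx[0] = sum of x[n]^2 = (-1)^2 + (-2)^2
= 1 + 4 = 5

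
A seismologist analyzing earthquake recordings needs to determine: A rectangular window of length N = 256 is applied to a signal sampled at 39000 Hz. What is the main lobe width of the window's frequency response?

For a rectangular window of length N,
the main lobe width in frequency is 2*f_s/N.
= 2*39000/256 = 4875/16 Hz
This determines the minimum frequency separation for resolving two sinusoids.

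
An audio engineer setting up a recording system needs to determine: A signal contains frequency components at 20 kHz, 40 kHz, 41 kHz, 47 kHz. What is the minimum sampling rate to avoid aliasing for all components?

The highest frequency component is f_max = 47 kHz.
Nyquist rate = 2 * f_max = 2 * 47 kHz = 94 kHz.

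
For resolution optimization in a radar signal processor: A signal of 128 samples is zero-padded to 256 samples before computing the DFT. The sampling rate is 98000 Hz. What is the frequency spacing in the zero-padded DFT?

Original DFT: N = 128, resolution = f_s/N = 98000/128 = 6125/8 Hz
Zero-padded DFT: N = 256, resolution = f_s/N = 98000/256 = 6125/16 Hz
Zero-padding interpolates the spectrum (finer frequency grid)
but does NOT improve the true spectral resolution (ability to resolve close frequencies).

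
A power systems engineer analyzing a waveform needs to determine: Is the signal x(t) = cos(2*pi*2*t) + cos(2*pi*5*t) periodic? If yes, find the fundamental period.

f1 = 2 Hz, f2 = 5 Hz
Period T1 = 1/2, T2 = 1/5
Ratio T1/T2 = 5/2, which is rational.
The signal is periodic with fundamental period T = 1/GCD(2,5) = 1 s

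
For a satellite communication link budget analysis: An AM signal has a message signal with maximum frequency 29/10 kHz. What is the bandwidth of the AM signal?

In AM (double-sideband), the bandwidth is twice the message frequency.
BW = 2 * f_m = 2 * 29/10 kHz = 29/5 kHz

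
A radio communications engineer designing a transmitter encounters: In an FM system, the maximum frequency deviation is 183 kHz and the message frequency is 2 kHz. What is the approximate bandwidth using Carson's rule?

Carson's rule: BW = 2*(delta_f + f_m)
= 2*(183 + 2) kHz = 370 kHz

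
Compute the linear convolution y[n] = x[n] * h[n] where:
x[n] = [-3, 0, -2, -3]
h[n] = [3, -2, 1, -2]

y[n] = sum_k x[k]*h[n-k]. Output length = len(x) + len(h) - 1 = 4 + 4 - 1 = 7.
y[0] = -3*3 = -9
y[1] = 0*3 + -3*-2 = 6
y[2] = -2*3 + 0*-2 + -3*1 = -9
y[3] = -3*3 + -2*-2 + 0*1 + -3*-2 = 1
y[4] = -3*-2 + -2*1 + 0*-2 = 4
y[5] = -3*1 + -2*-2 = 1
y[6] = -3*-2 = 6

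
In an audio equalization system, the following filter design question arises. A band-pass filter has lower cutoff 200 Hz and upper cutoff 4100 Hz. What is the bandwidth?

Bandwidth = f_high - f_low
= 4100 Hz - 200 Hz = 3900 Hz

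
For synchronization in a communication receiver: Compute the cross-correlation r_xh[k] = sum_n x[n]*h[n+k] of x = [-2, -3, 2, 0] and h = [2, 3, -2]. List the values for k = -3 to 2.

Both sequences indexed from 0 and zero outside their support.
Lags with overlap: k = -3 to 2.
  r_xh[-3] = x[3]*h[0] = 0
  r_xh[-2] = x[2]*h[0] + x[3]*h[1] = 4
  r_xh[-1] = x[1]*h[0] + x[2]*h[1] + x[3]*h[2] = 0
  r_xh[0] = x[0]*h[0] + x[1]*h[1] + x[2]*h[2] = -17
  r_xh[1] = x[0]*h[1] + x[1]*h[2] = 0
  r_xh[2] = x[0]*h[2] = 4
r_xh = [0, 4, 0, -17, 0, 4] (for k = -3, ..., 2)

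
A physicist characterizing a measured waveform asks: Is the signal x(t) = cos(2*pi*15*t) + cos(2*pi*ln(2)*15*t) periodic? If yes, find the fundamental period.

f1 = 15 Hz, f2 = 15*ln(2) Hz
Ratio f2/f1 = ln(2), which is irrational.
Since the frequency ratio is irrational, no common period exists.
The signal is not periodic.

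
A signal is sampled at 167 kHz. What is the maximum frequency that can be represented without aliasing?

The maximum frequency that can be represented without aliasing
is the Nyquist frequency: f_max = f_s / 2 = 167 kHz / 2 = 167/2 kHz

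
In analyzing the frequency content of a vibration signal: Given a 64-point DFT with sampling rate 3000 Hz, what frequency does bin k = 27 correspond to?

The frequency of DFT bin k is: f_k = k * f_s / N
f_27 = 27 * 3000 / 64 = 10125/8 Hz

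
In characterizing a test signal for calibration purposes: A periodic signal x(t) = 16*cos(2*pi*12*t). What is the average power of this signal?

Average power of A*cos(wt) is A^2/2.
P = 16^2 / 2 = 256/2 = 128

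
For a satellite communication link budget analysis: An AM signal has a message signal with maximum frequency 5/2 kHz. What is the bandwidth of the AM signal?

In AM (double-sideband), the bandwidth is twice the message frequency.
BW = 2 * f_m = 2 * 5/2 kHz = 5 kHz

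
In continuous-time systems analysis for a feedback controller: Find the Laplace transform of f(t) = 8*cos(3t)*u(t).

Standard pair: cos(wt)*u(t) <-> s/(s^2+w^2)
With w = 3: L{8*cos(3t)*u(t)} = 8s/(s^2+9)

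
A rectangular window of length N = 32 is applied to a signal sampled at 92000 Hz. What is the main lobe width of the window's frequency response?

For a rectangular window of length N,
the main lobe width in frequency is 2*f_s/N.
= 2*92000/32 = 5750 Hz
This determines the minimum frequency separation for resolving two sinusoids.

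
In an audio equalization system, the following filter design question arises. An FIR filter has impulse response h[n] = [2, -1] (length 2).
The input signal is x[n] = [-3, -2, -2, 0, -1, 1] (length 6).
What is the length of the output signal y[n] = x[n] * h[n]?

For linear convolution, the output length is:
len(y) = len(x) + len(h) - 1 = 6 + 2 - 1 = 7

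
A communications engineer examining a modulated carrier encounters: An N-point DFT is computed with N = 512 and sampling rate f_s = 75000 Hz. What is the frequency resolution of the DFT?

DFT frequency resolution = f_s / N
= 75000 / 512 = 9375/64 Hz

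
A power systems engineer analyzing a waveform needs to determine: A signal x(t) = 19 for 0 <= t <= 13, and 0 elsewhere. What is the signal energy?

Energy = integral of |x(t)|^2 dt over the signal duration
= 19^2 * 13 = 361 * 13 = 4693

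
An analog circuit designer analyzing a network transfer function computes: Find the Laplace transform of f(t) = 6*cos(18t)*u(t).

Standard pair: cos(wt)*u(t) <-> s/(s^2+w^2)
With w = 18: L{6*cos(18t)*u(t)} = 6s/(s^2+324)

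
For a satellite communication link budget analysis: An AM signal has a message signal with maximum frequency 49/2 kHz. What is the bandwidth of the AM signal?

In AM (double-sideband), the bandwidth is twice the message frequency.
BW = 2 * f_m = 2 * 49/2 kHz = 49 kHz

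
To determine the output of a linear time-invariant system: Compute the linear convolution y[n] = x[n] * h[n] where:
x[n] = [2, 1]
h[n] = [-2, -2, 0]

y[n] = sum_k x[k]*h[n-k]. Output length = len(x) + len(h) - 1 = 2 + 3 - 1 = 4.
y[0] = 2*-2 = -4
y[1] = 1*-2 + 2*-2 = -6
y[2] = 1*-2 + 2*0 = -2
y[3] = 1*0 = 0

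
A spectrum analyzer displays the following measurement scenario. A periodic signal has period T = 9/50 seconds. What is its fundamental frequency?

The fundamental frequency is the reciprocal of the period.
f = 1/T = 1/(9/50) = 50/9 Hz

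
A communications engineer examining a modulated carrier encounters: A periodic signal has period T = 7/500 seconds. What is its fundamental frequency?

The fundamental frequency is the reciprocal of the period.
f = 1/T = 1/(7/500) = 500/7 Hz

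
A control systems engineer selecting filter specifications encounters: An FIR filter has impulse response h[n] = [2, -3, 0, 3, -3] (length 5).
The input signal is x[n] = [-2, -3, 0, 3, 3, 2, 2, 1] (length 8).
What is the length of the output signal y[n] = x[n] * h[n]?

For linear convolution, the output length is:
len(y) = len(x) + len(h) - 1 = 8 + 5 - 1 = 12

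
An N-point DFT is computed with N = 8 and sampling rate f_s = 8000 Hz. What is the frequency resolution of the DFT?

DFT frequency resolution = f_s / N
= 8000 / 8 = 1000 Hz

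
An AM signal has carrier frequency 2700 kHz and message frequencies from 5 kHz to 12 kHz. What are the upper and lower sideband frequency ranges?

Upper sideband (USB) = fc + [fm_low, fm_high] = 2700 + [5, 12] = [2705, 2712] kHz
Lower sideband (LSB) = fc - [fm_high, fm_low] = 2700 - [12, 5] = [2688, 2695] kHz
Total occupied spectrum: 2688 kHz to 2712 kHz (plus carrier at 2700 kHz)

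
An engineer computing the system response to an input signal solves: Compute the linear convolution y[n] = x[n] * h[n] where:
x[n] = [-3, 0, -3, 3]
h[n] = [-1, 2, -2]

y[n] = sum_k x[k]*h[n-k]. Output length = len(x) + len(h) - 1 = 4 + 3 - 1 = 6.
y[0] = -3*-1 = 3
y[1] = 0*-1 + -3*2 = -6
y[2] = -3*-1 + 0*2 + -3*-2 = 9
y[3] = 3*-1 + -3*2 + 0*-2 = -9
y[4] = 3*2 + -3*-2 = 12
y[5] = 3*-2 = -6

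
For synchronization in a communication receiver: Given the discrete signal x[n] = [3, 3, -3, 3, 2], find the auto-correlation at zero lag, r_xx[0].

The auto-correlation at zero lag r_xx[0] equals the signal energy.
r_xx[0] = sum of x[n]^2 = 3^2 + 3^2 + (-3)^2 + 3^2 + 2^2
= 9 + 9 + 9 + 9 + 4 = 40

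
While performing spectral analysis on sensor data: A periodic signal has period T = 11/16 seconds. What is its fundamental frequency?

The fundamental frequency is the reciprocal of the period.
f = 1/T = 1/(11/16) = 16/11 Hz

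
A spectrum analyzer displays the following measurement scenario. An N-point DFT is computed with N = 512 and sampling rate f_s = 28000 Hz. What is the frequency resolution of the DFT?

DFT frequency resolution = f_s / N
= 28000 / 512 = 875/16 Hz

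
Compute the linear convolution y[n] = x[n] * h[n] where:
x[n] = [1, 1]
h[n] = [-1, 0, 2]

y[n] = sum_k x[k]*h[n-k]. Output length = len(x) + len(h) - 1 = 2 + 3 - 1 = 4.
y[0] = 1*-1 = -1
y[1] = 1*-1 + 1*0 = -1
y[2] = 1*0 + 1*2 = 2
y[3] = 1*2 = 2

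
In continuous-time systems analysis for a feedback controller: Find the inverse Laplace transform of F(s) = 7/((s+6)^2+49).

Standard pair: w/((s+a)^2+w^2) <-> e^(-at)*sin(wt)*u(t)
With a=6, w=7: f(t) = e^(-6t)*sin(7t)*u(t)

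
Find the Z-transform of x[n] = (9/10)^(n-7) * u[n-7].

Time-shifting property: if X(z) = Z{x[n]}, then Z{x[n-d]} = z^(-d) * X(z)
X(z) = z/(z - 9/10) for x[n] = (9/10)^n * u[n]
Z{x[n-7]} = z^(-7) * z/(z - 9/10) = z^(-6)/(z - 9/10)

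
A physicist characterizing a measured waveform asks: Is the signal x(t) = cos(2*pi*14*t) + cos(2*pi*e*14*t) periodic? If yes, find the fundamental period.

f1 = 14 Hz, f2 = 14*e Hz
Ratio f2/f1 = e, which is irrational.
Since the frequency ratio is irrational, no common period exists.
The signal is not periodic.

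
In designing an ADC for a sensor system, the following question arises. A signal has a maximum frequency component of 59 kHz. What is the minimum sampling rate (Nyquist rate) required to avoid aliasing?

By the Nyquist-Shannon sampling theorem,
the minimum sampling rate (Nyquist rate) must be at least 2 * f_max.
Nyquist rate = 2 * 59 kHz = 118 kHz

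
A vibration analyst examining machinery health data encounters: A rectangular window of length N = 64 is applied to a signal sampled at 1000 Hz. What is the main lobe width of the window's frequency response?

For a rectangular window of length N,
the main lobe width in frequency is 2*f_s/N.
= 2*1000/64 = 125/4 Hz
This determines the minimum frequency separation for resolving two sinusoids.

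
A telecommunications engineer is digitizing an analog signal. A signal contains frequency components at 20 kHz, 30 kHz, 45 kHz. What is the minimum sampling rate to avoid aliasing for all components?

The highest frequency component is f_max = 45 kHz.
Nyquist rate = 2 * f_max = 2 * 45 kHz = 90 kHz.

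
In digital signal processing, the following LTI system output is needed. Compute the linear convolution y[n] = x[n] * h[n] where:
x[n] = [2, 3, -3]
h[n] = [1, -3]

y[n] = sum_k x[k]*h[n-k]. Output length = len(x) + len(h) - 1 = 3 + 2 - 1 = 4.
y[0] = 2*1 = 2
y[1] = 3*1 + 2*-3 = -3
y[2] = -3*1 + 3*-3 = -12
y[3] = -3*-3 = 9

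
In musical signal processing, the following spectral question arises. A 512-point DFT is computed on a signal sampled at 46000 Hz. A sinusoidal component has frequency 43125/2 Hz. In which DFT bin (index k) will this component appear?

DFT frequency resolution = f_s/N = 46000/512 = 2875/32 Hz
Bin index k = f_signal / resolution = 43125/2 / 2875/32 = 240
The signal frequency 43125/2 Hz falls in DFT bin k = 240.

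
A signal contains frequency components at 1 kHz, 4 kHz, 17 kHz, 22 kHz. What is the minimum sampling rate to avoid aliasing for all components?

The highest frequency component is f_max = 22 kHz.
Nyquist rate = 2 * f_max = 2 * 22 kHz = 44 kHz.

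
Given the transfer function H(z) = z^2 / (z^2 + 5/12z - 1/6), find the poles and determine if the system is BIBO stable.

Poles are roots of the denominator: z^2 + 5/12z - 1/6 = 0.
Quadratic formula: z = [-(5/12) +/- sqrt((5/12)^2 - 4*(-1/6))] / 2
Discriminant = 25/144 + 2/3 = 121/144; sqrt = 11/12.
z = (-5/12 +/- 11/12) / 2 => z = 1/4 or z = -2/3.
|p1| = 2/3, |p2| = 1/4.
For BIBO stability, all poles must lie inside the unit circle (|p| < 1).
System is STABLE since both |p| < 1.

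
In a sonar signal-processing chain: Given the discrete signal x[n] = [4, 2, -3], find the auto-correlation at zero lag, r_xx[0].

The auto-correlation at zero lag r_xx[0] equals the signal energy.
r_xx[0] = sum of x[n]^2 = 4^2 + 2^2 + (-3)^2
= 16 + 4 + 9 = 29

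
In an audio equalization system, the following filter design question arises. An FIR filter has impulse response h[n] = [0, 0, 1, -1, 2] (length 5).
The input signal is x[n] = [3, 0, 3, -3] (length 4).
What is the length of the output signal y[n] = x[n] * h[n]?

For linear convolution, the output length is:
len(y) = len(x) + len(h) - 1 = 4 + 5 - 1 = 8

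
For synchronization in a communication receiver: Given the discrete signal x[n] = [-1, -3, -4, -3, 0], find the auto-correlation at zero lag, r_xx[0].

The auto-correlation at zero lag r_xx[0] equals the signal energy.
r_xx[0] = sum of x[n]^2 = (-1)^2 + (-3)^2 + (-4)^2 + (-3)^2 + 0^2
= 1 + 9 + 16 + 9 + 0 = 35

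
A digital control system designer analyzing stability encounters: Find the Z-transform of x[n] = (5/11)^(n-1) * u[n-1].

Time-shifting property: if X(z) = Z{x[n]}, then Z{x[n-d]} = z^(-d) * X(z)
X(z) = z/(z - 5/11) for x[n] = (5/11)^n * u[n]
Z{x[n-1]} = z^(-1) * z/(z - 5/11) = 1/(z - 5/11)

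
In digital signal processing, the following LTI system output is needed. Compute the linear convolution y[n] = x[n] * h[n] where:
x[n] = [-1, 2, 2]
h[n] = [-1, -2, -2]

y[n] = sum_k x[k]*h[n-k]. Output length = len(x) + len(h) - 1 = 3 + 3 - 1 = 5.
y[0] = -1*-1 = 1
y[1] = 2*-1 + -1*-2 = 0
y[2] = 2*-1 + 2*-2 + -1*-2 = -4
y[3] = 2*-2 + 2*-2 = -8
y[4] = 2*-2 = -4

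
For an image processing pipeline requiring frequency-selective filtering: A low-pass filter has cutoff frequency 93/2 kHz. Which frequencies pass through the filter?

A low-pass filter passes all frequencies below the cutoff frequency 93/2 kHz and attenuates higher frequencies.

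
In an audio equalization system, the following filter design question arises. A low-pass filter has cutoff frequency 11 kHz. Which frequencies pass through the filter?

A low-pass filter passes all frequencies below the cutoff frequency 11 kHz and attenuates higher frequencies.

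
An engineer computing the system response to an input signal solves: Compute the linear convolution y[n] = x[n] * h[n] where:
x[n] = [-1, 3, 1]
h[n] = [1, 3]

y[n] = sum_k x[k]*h[n-k]. Output length = len(x) + len(h) - 1 = 3 + 2 - 1 = 4.
y[0] = -1*1 = -1
y[1] = 3*1 + -1*3 = 0
y[2] = 1*1 + 3*3 = 10
y[3] = 1*3 = 3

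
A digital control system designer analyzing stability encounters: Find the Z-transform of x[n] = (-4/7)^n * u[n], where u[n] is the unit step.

The Z-transform of a^n * u[n] is z/(z-a) for |z| > |a|.
Here a = -4/7, so X(z) = z/(z - (-4/7)) = 7z/(7z + 4)
ROC: |z| > 4/7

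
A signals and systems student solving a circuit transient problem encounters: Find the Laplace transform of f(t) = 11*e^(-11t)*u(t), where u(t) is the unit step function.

Standard Laplace transform pair:
e^(-at)*u(t) <-> 1/(s+a)
With a = 11: L{11*e^(-11t)*u(t)} = 11/(s+11), ROC: Re(s) > -11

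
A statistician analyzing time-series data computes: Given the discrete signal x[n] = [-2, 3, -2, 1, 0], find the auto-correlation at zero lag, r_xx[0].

The auto-correlation at zero lag r_xx[0] equals the signal energy.
r_xx[0] = sum of x[n]^2 = (-2)^2 + 3^2 + (-2)^2 + 1^2 + 0^2
= 4 + 9 + 4 + 1 + 0 = 18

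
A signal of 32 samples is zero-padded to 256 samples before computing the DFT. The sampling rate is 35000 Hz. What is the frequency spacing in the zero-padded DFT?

Original DFT: N = 32, resolution = f_s/N = 35000/32 = 4375/4 Hz
Zero-padded DFT: N = 256, resolution = f_s/N = 35000/256 = 4375/32 Hz
Zero-padding interpolates the spectrum (finer frequency grid)
but does NOT improve the true spectral resolution (ability to resolve close frequencies).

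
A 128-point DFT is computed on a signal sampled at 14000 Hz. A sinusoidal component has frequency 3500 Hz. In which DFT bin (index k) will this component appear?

DFT frequency resolution = f_s/N = 14000/128 = 875/8 Hz
Bin index k = f_signal / resolution = 3500 / 875/8 = 32
The signal frequency 3500 Hz falls in DFT bin k = 32.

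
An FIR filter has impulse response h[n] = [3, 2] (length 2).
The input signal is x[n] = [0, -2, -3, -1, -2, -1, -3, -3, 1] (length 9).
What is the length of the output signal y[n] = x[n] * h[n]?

For linear convolution, the output length is:
len(y) = len(x) + len(h) - 1 = 9 + 2 - 1 = 10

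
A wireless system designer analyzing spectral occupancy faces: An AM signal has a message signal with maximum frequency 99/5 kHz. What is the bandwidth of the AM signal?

In AM (double-sideband), the bandwidth is twice the message frequency.
BW = 2 * f_m = 2 * 99/5 kHz = 198/5 kHz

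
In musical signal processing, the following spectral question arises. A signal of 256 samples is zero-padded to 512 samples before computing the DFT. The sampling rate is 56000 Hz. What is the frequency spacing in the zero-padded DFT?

Original DFT: N = 256, resolution = f_s/N = 56000/256 = 875/4 Hz
Zero-padded DFT: N = 512, resolution = f_s/N = 56000/512 = 875/8 Hz
Zero-padding interpolates the spectrum (finer frequency grid)
but does NOT improve the true spectral resolution (ability to resolve close frequencies).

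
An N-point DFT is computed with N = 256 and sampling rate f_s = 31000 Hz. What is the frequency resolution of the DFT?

DFT frequency resolution = f_s / N
= 31000 / 256 = 3875/32 Hz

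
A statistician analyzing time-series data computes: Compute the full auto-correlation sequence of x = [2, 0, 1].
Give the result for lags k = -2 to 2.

r_xx[k] = sum_m x[m]*x[m+k], indexed from 0, for k = -2 to 2:
  r_xx[-2] = x[2]*x[0] = 2
  r_xx[-1] = x[1]*x[0] + x[2]*x[1] = 0
  r_xx[0] = x[0]*x[0] + x[1]*x[1] + x[2]*x[2] = 5
  r_xx[1] = x[0]*x[1] + x[1]*x[2] = 0
  r_xx[2] = x[0]*x[2] = 2
r_xx = [2, 0, 5, 0, 2]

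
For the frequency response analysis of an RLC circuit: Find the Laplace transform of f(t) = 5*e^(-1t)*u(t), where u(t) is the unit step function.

Standard Laplace transform pair:
e^(-at)*u(t) <-> 1/(s+a)
With a = 1: L{5*e^(-1t)*u(t)} = 5/(s+1), ROC: Re(s) > -1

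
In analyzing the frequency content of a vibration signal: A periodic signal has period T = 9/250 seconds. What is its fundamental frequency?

The fundamental frequency is the reciprocal of the period.
f = 1/T = 1/(9/250) = 250/9 Hz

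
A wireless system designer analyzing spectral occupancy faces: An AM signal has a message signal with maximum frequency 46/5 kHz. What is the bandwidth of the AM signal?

In AM (double-sideband), the bandwidth is twice the message frequency.
BW = 2 * f_m = 2 * 46/5 kHz = 92/5 kHz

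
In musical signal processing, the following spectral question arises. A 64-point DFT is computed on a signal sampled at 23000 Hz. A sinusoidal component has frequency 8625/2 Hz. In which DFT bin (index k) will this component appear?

DFT frequency resolution = f_s/N = 23000/64 = 2875/8 Hz
Bin index k = f_signal / resolution = 8625/2 / 2875/8 = 12
The signal frequency 8625/2 Hz falls in DFT bin k = 12.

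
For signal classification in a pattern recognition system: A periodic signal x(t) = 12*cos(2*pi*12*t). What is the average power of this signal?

Average power of A*cos(wt) is A^2/2.
P = 12^2 / 2 = 144/2 = 72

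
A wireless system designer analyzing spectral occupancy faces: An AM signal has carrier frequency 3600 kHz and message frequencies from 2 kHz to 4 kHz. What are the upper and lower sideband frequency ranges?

Upper sideband (USB) = fc + [fm_low, fm_high] = 3600 + [2, 4] = [3602, 3604] kHz
Lower sideband (LSB) = fc - [fm_high, fm_low] = 3600 - [4, 2] = [3596, 3598] kHz
Total occupied spectrum: 3596 kHz to 3604 kHz (plus carrier at 3600 kHz)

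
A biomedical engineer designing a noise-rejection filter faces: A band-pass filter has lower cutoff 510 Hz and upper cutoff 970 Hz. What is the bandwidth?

Bandwidth = f_high - f_low
= 970 Hz - 510 Hz = 460 Hz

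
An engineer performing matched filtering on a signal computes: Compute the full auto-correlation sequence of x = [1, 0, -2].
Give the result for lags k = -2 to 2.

r_xx[k] = sum_m x[m]*x[m+k], indexed from 0, for k = -2 to 2:
  r_xx[-2] = x[2]*x[0] = -2
  r_xx[-1] = x[1]*x[0] + x[2]*x[1] = 0
  r_xx[0] = x[0]*x[0] + x[1]*x[1] + x[2]*x[2] = 5
  r_xx[1] = x[0]*x[1] + x[1]*x[2] = 0
  r_xx[2] = x[0]*x[2] = -2
r_xx = [-2, 0, 5, 0, -2]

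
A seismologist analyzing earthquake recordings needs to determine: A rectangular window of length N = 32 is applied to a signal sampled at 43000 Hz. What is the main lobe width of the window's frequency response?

For a rectangular window of length N,
the main lobe width in frequency is 2*f_s/N.
= 2*43000/32 = 5375/2 Hz
This determines the minimum frequency separation for resolving two sinusoids.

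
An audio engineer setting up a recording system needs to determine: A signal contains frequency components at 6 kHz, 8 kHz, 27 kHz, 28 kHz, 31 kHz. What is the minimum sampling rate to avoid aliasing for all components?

The highest frequency component is f_max = 31 kHz.
Nyquist rate = 2 * f_max = 2 * 31 kHz = 62 kHz.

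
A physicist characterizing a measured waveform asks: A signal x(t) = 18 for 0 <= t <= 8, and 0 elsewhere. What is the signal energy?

Energy = integral of |x(t)|^2 dt over the signal duration
= 18^2 * 8 = 324 * 8 = 2592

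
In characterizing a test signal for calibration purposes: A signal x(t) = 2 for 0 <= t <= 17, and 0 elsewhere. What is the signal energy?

Energy = integral of |x(t)|^2 dt over the signal duration
= 2^2 * 17 = 4 * 17 = 68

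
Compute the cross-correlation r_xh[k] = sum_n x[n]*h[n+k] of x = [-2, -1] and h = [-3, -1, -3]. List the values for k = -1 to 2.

Both sequences indexed from 0 and zero outside their support.
Lags with overlap: k = -1 to 2.
  r_xh[-1] = x[1]*h[0] = 3
  r_xh[0] = x[0]*h[0] + x[1]*h[1] = 7
  r_xh[1] = x[0]*h[1] + x[1]*h[2] = 5
  r_xh[2] = x[0]*h[2] = 6
r_xh = [3, 7, 5, 6] (for k = -1, ..., 2)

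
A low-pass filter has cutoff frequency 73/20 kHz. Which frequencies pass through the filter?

A low-pass filter passes all frequencies below the cutoff frequency 73/20 kHz and attenuates higher frequencies.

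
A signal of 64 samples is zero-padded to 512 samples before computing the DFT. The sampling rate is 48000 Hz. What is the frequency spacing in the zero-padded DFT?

Original DFT: N = 64, resolution = f_s/N = 48000/64 = 750 Hz
Zero-padded DFT: N = 512, resolution = f_s/N = 48000/512 = 375/4 Hz
Zero-padding interpolates the spectrum (finer frequency grid)
but does NOT improve the true spectral resolution (ability to resolve close frequencies).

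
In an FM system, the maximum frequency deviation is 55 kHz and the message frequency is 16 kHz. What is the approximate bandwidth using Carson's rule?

Carson's rule: BW = 2*(delta_f + f_m)
= 2*(55 + 16) kHz = 142 kHz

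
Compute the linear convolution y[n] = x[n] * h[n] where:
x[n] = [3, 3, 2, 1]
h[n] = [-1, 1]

y[n] = sum_k x[k]*h[n-k]. Output length = len(x) + len(h) - 1 = 4 + 2 - 1 = 5.
y[0] = 3*-1 = -3
y[1] = 3*-1 + 3*1 = 0
y[2] = 2*-1 + 3*1 = 1
y[3] = 1*-1 + 2*1 = 1
y[4] = 1*1 = 1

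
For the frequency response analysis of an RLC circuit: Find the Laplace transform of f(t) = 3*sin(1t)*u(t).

Standard pair: sin(wt)*u(t) <-> w/(s^2+w^2)
With w = 1: L{3*sin(1t)*u(t)} = 3/(s^2+1)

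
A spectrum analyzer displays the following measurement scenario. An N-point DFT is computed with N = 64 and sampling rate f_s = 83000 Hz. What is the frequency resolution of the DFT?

DFT frequency resolution = f_s / N
= 83000 / 64 = 10375/8 Hz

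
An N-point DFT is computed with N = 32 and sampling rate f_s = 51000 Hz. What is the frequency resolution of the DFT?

DFT frequency resolution = f_s / N
= 51000 / 32 = 6375/4 Hz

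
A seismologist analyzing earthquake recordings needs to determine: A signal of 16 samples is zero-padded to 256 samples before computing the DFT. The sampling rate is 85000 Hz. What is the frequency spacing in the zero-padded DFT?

Original DFT: N = 16, resolution = f_s/N = 85000/16 = 10625/2 Hz
Zero-padded DFT: N = 256, resolution = f_s/N = 85000/256 = 10625/32 Hz
Zero-padding interpolates the spectrum (finer frequency grid)
but does NOT improve the true spectral resolution (ability to resolve close frequencies).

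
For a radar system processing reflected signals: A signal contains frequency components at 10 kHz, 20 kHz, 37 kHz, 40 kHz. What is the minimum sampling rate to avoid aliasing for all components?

The highest frequency component is f_max = 40 kHz.
Nyquist rate = 2 * f_max = 2 * 40 kHz = 80 kHz.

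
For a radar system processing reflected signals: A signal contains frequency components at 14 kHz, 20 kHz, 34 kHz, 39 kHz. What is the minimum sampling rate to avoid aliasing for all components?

The highest frequency component is f_max = 39 kHz.
Nyquist rate = 2 * f_max = 2 * 39 kHz = 78 kHz.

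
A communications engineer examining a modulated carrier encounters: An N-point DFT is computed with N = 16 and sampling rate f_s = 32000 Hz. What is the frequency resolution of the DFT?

DFT frequency resolution = f_s / N
= 32000 / 16 = 2000 Hz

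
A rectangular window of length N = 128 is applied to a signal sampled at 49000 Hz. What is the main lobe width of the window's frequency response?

For a rectangular window of length N,
the main lobe width in frequency is 2*f_s/N.
= 2*49000/128 = 6125/8 Hz
This determines the minimum frequency separation for resolving two sinusoids.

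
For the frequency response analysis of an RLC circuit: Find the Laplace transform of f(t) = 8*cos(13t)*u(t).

Standard pair: cos(wt)*u(t) <-> s/(s^2+w^2)
With w = 13: L{8*cos(13t)*u(t)} = 8s/(s^2+169)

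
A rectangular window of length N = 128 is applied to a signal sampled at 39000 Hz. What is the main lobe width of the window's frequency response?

For a rectangular window of length N,
the main lobe width in frequency is 2*f_s/N.
= 2*39000/128 = 4875/8 Hz
This determines the minimum frequency separation for resolving two sinusoids.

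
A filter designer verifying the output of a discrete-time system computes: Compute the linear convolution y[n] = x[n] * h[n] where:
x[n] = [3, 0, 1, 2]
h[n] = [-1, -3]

y[n] = sum_k x[k]*h[n-k]. Output length = len(x) + len(h) - 1 = 4 + 2 - 1 = 5.
y[0] = 3*-1 = -3
y[1] = 0*-1 + 3*-3 = -9
y[2] = 1*-1 + 0*-3 = -1
y[3] = 2*-1 + 1*-3 = -5
y[4] = 2*-3 = -6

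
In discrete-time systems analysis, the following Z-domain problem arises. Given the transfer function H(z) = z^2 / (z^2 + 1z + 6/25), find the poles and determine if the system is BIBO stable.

Poles are roots of the denominator: z^2 + 1z + 6/25 = 0.
Quadratic formula: z = [-(1) +/- sqrt((1)^2 - 4*(6/25))] / 2
Discriminant = 1 - 24/25 = 1/25; sqrt = 1/5.
z = (-1 +/- 1/5) / 2 => z = -2/5 or z = -3/5.
|p1| = 3/5, |p2| = 2/5.
For BIBO stability, all poles must lie inside the unit circle (|p| < 1).
System is STABLE since both |p| < 1.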